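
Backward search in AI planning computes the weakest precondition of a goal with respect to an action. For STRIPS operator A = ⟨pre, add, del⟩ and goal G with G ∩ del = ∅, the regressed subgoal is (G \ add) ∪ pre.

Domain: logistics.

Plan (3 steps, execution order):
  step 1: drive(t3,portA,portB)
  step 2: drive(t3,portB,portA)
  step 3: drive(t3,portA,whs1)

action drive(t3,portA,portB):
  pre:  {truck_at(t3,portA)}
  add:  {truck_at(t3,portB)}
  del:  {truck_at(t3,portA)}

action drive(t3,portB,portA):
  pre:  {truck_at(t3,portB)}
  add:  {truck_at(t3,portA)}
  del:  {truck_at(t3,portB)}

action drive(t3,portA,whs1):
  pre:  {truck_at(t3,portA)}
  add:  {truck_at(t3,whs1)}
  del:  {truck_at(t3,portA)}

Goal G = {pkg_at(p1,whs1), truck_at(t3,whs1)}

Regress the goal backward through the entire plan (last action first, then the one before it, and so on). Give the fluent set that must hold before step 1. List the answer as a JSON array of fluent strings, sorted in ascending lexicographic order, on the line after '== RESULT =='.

Regress step by step:
  through step 3 (drive(t3,portA,whs1)): drop {truck_at(t3,whs1)}, keep {pkg_at(p1,whs1)}, require {truck_at(t3,portA)}
    → {pkg_at(p1,whs1), truck_at(t3,portA)}
  through step 2 (drive(t3,portB,portA)): drop {truck_at(t3,portA)}, keep {pkg_at(p1,whs1)}, require {truck_at(t3,portB)}
    → {pkg_at(p1,whs1), truck_at(t3,portB)}
  through step 1 (drive(t3,portA,portB)): drop {truck_at(t3,portB)}, keep {pkg_at(p1,whs1)}, require {truck_at(t3,portA)}
    → {pkg_at(p1,whs1), truck_at(t3,portA)}

== RESULT ==
["pkg_at(p1,whs1)", "truck_at(t3,portA)"]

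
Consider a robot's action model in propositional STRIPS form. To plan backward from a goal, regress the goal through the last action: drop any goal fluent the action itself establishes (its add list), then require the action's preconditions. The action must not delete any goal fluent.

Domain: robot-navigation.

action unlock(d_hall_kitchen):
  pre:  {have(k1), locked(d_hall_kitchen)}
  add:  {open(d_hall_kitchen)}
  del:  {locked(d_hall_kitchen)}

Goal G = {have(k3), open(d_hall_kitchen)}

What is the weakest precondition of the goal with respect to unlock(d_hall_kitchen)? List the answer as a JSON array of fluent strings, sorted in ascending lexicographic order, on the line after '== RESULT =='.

Compute (G \ add) ∪ pre:
  G ∩ del = {}  (empty — regression defined)
  G \ add = {have(k3), open(d_hall_kitchen)} \ {open(d_hall_kitchen)} = {have(k3)}
  ∪ pre   = {have(k3)} ∪ {have(k1), locked(d_hall_kitchen)}
          = {have(k1), have(k3), locked(d_hall_kitchen)}

== RESULT ==
["have(k1)", "have(k3)", "locked(d_hall_kitchen)"]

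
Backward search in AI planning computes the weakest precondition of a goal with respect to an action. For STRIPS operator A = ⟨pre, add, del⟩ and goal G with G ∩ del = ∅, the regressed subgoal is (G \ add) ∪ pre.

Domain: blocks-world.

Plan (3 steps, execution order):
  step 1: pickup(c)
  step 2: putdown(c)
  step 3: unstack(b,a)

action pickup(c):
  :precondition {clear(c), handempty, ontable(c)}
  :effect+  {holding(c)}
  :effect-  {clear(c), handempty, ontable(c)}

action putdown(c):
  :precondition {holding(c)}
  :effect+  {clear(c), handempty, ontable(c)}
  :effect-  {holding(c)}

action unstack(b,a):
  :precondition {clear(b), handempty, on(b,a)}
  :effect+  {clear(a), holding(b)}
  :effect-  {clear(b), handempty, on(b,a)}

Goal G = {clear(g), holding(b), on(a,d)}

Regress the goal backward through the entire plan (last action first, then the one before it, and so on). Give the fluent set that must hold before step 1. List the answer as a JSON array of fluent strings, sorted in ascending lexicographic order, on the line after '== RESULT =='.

Regress step by step:
  through step 3 (unstack(b,a)): drop {holding(b)}, keep {clear(g), on(a,d)}, require {clear(b), handempty, on(b,a)}
    → {clear(b), clear(g), handempty, on(a,d), on(b,a)}
  through step 2 (putdown(c)): drop {handempty}, keep {clear(b), clear(g), on(a,d), on(b,a)}, require {holding(c)}
    → {clear(b), clear(g), holding(c), on(a,d), on(b,a)}
  through step 1 (pickup(c)): drop {holding(c)}, keep {clear(b), clear(g), on(a,d), on(b,a)}, require {clear(c), handempty, ontable(c)}
    → {clear(b), clear(c), clear(g), handempty, on(a,d), on(b,a), ontable(c)}

== RESULT ==
["clear(b)", "clear(c)", "clear(g)", "handempty", "on(a,d)", "on(b,a)", "ontable(c)"]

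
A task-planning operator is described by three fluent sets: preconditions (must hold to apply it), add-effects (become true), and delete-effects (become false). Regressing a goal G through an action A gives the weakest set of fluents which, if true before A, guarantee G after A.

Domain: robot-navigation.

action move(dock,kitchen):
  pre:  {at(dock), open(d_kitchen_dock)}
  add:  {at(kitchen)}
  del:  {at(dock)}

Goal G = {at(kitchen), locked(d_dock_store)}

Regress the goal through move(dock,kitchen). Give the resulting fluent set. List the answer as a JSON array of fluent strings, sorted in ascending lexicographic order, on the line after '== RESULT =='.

Regress:
  G ∩ del = {}  (empty — regression defined)
  G \ add = {at(kitchen), locked(d_dock_store)} \ {at(kitchen)} = {locked(d_dock_store)}
  ∪ pre   = {locked(d_dock_store)} ∪ {at(dock), open(d_kitchen_dock)}
          = {at(dock), locked(d_dock_store), open(d_kitchen_dock)}

== RESULT ==
["at(dock)", "locked(d_dock_store)", "open(d_kitchen_dock)"]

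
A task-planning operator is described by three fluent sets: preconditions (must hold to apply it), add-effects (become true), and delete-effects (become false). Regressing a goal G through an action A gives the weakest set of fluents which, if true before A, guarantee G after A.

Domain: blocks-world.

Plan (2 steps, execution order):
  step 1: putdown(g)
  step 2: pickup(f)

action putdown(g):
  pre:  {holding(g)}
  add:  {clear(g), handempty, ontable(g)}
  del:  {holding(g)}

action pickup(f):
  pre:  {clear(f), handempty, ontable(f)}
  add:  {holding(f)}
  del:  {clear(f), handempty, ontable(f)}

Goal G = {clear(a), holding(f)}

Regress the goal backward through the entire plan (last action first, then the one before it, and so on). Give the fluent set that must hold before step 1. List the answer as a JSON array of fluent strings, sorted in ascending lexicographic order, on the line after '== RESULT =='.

Work backward from the goal:
  through step 2 (pickup(f)): drop {holding(f)}, keep {clear(a)}, require {clear(f), handempty, ontable(f)}
    → {clear(a), clear(f), handempty, ontable(f)}
  through step 1 (putdown(g)): drop {handempty}, keep {clear(a), clear(f), ontable(f)}, require {holding(g)}
    → {clear(a), clear(f), holding(g), ontable(f)}

== RESULT ==
["clear(a)", "clear(f)", "holding(g)", "ontable(f)"]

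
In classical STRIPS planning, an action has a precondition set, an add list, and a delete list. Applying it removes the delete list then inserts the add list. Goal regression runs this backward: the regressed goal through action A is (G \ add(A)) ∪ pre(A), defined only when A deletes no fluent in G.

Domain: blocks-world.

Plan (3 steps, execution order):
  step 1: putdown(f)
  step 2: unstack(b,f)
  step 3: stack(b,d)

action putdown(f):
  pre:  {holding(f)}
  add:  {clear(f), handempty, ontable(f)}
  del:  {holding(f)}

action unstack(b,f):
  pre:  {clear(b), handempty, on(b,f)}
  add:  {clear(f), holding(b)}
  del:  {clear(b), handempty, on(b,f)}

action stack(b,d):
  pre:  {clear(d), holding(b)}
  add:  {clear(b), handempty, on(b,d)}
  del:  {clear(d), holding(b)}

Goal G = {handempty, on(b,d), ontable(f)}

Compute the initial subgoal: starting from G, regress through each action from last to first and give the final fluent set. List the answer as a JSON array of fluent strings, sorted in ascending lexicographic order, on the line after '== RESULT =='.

Regress step by step:
  through step 3 (stack(b,d)): drop {handempty, on(b,d)}, keep {ontable(f)}, require {clear(d), holding(b)}
    → {clear(d), holding(b), ontable(f)}
  through step 2 (unstack(b,f)): drop {holding(b)}, keep {clear(d), ontable(f)}, require {clear(b), handempty, on(b,f)}
    → {clear(b), clear(d), handempty, on(b,f), ontable(f)}
  through step 1 (putdown(f)): drop {handempty, ontable(f)}, keep {clear(b), clear(d), on(b,f)}, require {holding(f)}
    → {clear(b), clear(d), holding(f), on(b,f)}

== RESULT ==
["clear(b)", "clear(d)", "holding(f)", "on(b,f)"]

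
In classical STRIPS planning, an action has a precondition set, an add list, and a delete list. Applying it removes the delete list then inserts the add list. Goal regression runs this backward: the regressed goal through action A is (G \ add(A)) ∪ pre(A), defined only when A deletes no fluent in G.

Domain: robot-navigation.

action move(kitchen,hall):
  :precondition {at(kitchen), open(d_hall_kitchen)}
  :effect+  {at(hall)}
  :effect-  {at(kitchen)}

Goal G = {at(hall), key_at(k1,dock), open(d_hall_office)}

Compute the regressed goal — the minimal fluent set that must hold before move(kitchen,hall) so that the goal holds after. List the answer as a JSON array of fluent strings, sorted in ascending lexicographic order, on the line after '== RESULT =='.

Regress:
  G ∩ del = {}  (empty — regression defined)
  G \ add = {at(hall), key_at(k1,dock), open(d_hall_office)} \ {at(hall)} = {key_at(k1,dock), open(d_hall_office)}
  ∪ pre   = {key_at(k1,dock), open(d_hall_office)} ∪ {at(kitchen), open(d_hall_kitchen)}
          = {at(kitchen), key_at(k1,dock), open(d_hall_kitchen), open(d_hall_office)}

== RESULT ==
["at(kitchen)", "key_at(k1,dock)", "open(d_hall_kitchen)", "open(d_hall_office)"]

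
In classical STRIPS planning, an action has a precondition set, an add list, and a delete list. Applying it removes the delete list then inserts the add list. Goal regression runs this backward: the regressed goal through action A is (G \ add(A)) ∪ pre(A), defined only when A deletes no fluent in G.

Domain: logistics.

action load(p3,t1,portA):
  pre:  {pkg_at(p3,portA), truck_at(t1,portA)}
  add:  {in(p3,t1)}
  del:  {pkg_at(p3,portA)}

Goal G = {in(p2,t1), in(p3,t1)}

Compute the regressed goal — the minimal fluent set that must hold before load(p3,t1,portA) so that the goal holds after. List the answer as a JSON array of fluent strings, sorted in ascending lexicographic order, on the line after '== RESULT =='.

Compute (G \ add) ∪ pre:
  G ∩ del = {}  (empty — regression defined)
  G \ add = {in(p2,t1), in(p3,t1)} \ {in(p3,t1)} = {in(p2,t1)}
  ∪ pre   = {in(p2,t1)} ∪ {pkg_at(p3,portA), truck_at(t1,portA)}
          = {in(p2,t1), pkg_at(p3,portA), truck_at(t1,portA)}

== RESULT ==
["in(p2,t1)", "pkg_at(p3,portA)", "truck_at(t1,portA)"]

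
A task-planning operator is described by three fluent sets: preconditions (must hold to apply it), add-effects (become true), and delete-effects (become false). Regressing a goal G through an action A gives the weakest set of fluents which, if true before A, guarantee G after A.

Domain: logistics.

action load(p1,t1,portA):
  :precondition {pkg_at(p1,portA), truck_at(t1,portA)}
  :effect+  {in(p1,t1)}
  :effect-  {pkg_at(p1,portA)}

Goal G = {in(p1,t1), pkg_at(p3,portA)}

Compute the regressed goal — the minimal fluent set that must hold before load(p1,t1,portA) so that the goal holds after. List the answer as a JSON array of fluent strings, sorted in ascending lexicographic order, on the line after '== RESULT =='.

Regress:
  G ∩ del = {}  (empty — regression defined)
  G \ add = {in(p1,t1), pkg_at(p3,portA)} \ {in(p1,t1)} = {pkg_at(p3,portA)}
  ∪ pre   = {pkg_at(p3,portA)} ∪ {pkg_at(p1,portA), truck_at(t1,portA)}
          = {pkg_at(p1,portA), pkg_at(p3,portA), truck_at(t1,portA)}

== RESULT ==
["pkg_at(p1,portA)", "pkg_at(p3,portA)", "truck_at(t1,portA)"]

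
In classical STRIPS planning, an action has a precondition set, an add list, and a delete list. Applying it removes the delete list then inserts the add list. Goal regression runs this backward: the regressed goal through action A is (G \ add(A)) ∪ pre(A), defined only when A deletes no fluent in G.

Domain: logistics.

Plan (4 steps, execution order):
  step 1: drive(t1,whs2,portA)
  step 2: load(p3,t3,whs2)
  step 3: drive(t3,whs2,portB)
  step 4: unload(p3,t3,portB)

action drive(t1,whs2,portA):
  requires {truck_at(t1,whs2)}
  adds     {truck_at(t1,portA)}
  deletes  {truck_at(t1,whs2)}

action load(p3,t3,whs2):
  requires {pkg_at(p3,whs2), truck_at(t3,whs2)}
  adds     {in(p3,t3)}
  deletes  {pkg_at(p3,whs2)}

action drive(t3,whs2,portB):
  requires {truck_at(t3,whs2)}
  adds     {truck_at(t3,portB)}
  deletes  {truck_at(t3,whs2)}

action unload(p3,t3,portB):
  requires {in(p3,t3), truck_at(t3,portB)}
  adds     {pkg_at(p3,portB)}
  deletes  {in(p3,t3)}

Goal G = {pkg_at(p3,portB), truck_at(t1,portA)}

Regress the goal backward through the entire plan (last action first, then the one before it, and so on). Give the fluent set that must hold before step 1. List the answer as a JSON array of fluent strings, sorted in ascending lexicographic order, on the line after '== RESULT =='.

Work backward from the goal:
  through step 4 (unload(p3,t3,portB)): drop {pkg_at(p3,portB)}, keep {truck_at(t1,portA)}, require {in(p3,t3), truck_at(t3,portB)}
    → {in(p3,t3), truck_at(t1,portA), truck_at(t3,portB)}
  through step 3 (drive(t3,whs2,portB)): drop {truck_at(t3,portB)}, keep {in(p3,t3), truck_at(t1,portA)}, require {truck_at(t3,whs2)}
    → {in(p3,t3), truck_at(t1,portA), truck_at(t3,whs2)}
  through step 2 (load(p3,t3,whs2)): drop {in(p3,t3)}, keep {truck_at(t1,portA), truck_at(t3,whs2)}, require {pkg_at(p3,whs2), truck_at(t3,whs2)}
    → {pkg_at(p3,whs2), truck_at(t1,portA), truck_at(t3,whs2)}
  through step 1 (drive(t1,whs2,portA)): drop {truck_at(t1,portA)}, keep {pkg_at(p3,whs2), truck_at(t3,whs2)}, require {truck_at(t1,whs2)}
    → {pkg_at(p3,whs2), truck_at(t1,whs2), truck_at(t3,whs2)}

== RESULT ==
["pkg_at(p3,whs2)", "truck_at(t1,whs2)", "truck_at(t3,whs2)"]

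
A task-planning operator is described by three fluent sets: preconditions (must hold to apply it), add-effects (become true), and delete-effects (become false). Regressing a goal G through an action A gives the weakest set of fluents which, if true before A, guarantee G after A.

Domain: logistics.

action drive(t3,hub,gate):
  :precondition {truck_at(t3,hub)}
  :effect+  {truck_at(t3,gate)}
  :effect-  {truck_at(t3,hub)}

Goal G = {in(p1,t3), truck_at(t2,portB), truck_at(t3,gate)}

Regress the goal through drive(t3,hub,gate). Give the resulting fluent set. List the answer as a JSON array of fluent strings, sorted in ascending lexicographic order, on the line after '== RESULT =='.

Regress:
  G ∩ del = {}  (empty — regression defined)
  G \ add = {in(p1,t3), truck_at(t2,portB), truck_at(t3,gate)} \ {truck_at(t3,gate)} = {in(p1,t3), truck_at(t2,portB)}
  ∪ pre   = {in(p1,t3), truck_at(t2,portB)} ∪ {truck_at(t3,hub)}
          = {in(p1,t3), truck_at(t2,portB), truck_at(t3,hub)}

== RESULT ==
["in(p1,t3)", "truck_at(t2,portB)", "truck_at(t3,hub)"]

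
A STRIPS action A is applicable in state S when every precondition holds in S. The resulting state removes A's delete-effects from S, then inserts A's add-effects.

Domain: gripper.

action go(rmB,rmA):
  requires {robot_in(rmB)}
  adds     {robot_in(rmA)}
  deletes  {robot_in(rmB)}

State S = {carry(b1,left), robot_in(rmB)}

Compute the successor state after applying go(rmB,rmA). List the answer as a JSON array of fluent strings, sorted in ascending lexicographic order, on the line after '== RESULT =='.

Progress:
  pre ⊆ S: {robot_in(rmB)} ⊆ S  — applicable
  S \ del = {carry(b1,left)}
  ∪ add   = {carry(b1,left), robot_in(rmA)}

== RESULT ==
["carry(b1,left)", "robot_in(rmA)"]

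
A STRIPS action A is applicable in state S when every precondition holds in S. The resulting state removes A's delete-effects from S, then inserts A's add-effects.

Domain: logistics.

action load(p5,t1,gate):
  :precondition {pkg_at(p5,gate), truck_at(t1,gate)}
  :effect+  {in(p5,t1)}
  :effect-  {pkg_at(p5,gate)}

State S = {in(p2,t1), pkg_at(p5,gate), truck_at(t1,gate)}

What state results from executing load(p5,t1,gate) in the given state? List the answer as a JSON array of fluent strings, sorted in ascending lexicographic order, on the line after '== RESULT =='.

Compute (S \ del) ∪ add:
  pre ⊆ S: {pkg_at(p5,gate), truck_at(t1,gate)} ⊆ S  — applicable
  S \ del = {in(p2,t1), truck_at(t1,gate)}
  ∪ add   = {in(p2,t1), in(p5,t1), truck_at(t1,gate)}

== RESULT ==
["in(p2,t1)", "in(p5,t1)", "truck_at(t1,gate)"]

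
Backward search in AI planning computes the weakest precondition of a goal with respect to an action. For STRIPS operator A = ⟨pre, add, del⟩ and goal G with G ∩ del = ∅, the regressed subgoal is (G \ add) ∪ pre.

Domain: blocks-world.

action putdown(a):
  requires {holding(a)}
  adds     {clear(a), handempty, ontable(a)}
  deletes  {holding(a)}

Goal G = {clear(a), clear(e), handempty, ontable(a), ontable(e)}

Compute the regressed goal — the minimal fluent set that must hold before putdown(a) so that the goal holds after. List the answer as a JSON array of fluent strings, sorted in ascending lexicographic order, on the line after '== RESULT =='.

Compute (G \ add) ∪ pre:
  G ∩ del = {}  (empty — regression defined)
  G \ add = {clear(a), clear(e), handempty, ontable(a), ontable(e)} \ {clear(a), handempty, ontable(a)} = {clear(e), ontable(e)}
  ∪ pre   = {clear(e), ontable(e)} ∪ {holding(a)}
          = {clear(e), holding(a), ontable(e)}

== RESULT ==
["clear(e)", "holding(a)", "ontable(e)"]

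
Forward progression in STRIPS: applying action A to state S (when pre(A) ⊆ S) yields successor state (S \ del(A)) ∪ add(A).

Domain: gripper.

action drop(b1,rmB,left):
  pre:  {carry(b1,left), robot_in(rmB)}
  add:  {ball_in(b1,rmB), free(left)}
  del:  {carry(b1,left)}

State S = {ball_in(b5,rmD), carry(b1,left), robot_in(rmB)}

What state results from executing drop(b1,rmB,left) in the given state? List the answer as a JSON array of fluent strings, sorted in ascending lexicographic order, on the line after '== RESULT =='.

Compute (S \ del) ∪ add:
  pre ⊆ S: {carry(b1,left), robot_in(rmB)} ⊆ S  — applicable
  S \ del = {ball_in(b5,rmD), robot_in(rmB)}
  ∪ add   = {ball_in(b1,rmB), ball_in(b5,rmD), free(left), robot_in(rmB)}

== RESULT ==
["ball_in(b1,rmB)", "ball_in(b5,rmD)", "free(left)", "robot_in(rmB)"]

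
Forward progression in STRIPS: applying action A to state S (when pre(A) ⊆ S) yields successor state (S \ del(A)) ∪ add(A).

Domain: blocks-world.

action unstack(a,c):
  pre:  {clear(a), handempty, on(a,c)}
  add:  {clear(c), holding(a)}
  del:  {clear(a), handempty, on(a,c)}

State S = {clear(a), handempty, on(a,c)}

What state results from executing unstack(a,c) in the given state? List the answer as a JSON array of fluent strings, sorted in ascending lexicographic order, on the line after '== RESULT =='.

Compute (S \ del) ∪ add:
  pre ⊆ S: {clear(a), handempty, on(a,c)} ⊆ S  — applicable
  S \ del = {}
  ∪ add   = {clear(c), holding(a)}

== RESULT ==
["clear(c)", "holding(a)"]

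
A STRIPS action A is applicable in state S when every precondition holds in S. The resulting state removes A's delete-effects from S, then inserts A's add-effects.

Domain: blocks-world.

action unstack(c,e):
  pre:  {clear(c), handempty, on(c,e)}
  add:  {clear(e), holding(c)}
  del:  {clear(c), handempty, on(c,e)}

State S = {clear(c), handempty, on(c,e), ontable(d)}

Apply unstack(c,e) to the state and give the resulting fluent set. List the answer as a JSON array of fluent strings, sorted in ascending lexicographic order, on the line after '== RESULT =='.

Compute (S \ del) ∪ add:
  pre ⊆ S: {clear(c), handempty, on(c,e)} ⊆ S  — applicable
  S \ del = {ontable(d)}
  ∪ add   = {clear(e), holding(c), ontable(d)}

== RESULT ==
["clear(e)", "holding(c)", "ontable(d)"]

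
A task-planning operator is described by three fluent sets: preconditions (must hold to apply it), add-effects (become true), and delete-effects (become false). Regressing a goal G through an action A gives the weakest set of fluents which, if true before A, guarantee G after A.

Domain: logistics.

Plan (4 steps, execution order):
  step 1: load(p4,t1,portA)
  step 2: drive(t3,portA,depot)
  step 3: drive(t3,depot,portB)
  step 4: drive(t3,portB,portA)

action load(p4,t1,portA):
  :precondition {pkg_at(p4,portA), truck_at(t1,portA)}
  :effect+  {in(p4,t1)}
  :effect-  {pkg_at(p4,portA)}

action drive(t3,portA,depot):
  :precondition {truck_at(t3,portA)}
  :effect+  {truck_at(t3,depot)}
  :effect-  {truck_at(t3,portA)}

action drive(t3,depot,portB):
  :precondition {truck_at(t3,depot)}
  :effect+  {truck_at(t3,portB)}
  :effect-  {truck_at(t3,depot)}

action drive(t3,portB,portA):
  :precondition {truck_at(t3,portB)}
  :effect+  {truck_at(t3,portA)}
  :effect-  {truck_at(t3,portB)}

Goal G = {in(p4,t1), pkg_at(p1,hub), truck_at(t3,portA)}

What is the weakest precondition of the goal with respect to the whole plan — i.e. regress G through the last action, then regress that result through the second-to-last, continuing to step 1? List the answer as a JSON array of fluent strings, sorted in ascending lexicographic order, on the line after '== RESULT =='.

Regress step by step:
  through step 4 (drive(t3,portB,portA)): drop {truck_at(t3,portA)}, keep {in(p4,t1), pkg_at(p1,hub)}, require {truck_at(t3,portB)}
    → {in(p4,t1), pkg_at(p1,hub), truck_at(t3,portB)}
  through step 3 (drive(t3,depot,portB)): drop {truck_at(t3,portB)}, keep {in(p4,t1), pkg_at(p1,hub)}, require {truck_at(t3,depot)}
    → {in(p4,t1), pkg_at(p1,hub), truck_at(t3,depot)}
  through step 2 (drive(t3,portA,depot)): drop {truck_at(t3,depot)}, keep {in(p4,t1), pkg_at(p1,hub)}, require {truck_at(t3,portA)}
    → {in(p4,t1), pkg_at(p1,hub), truck_at(t3,portA)}
  through step 1 (load(p4,t1,portA)): drop {in(p4,t1)}, keep {pkg_at(p1,hub), truck_at(t3,portA)}, require {pkg_at(p4,portA), truck_at(t1,portA)}
    → {pkg_at(p1,hub), pkg_at(p4,portA), truck_at(t1,portA), truck_at(t3,portA)}

== RESULT ==
["pkg_at(p1,hub)", "pkg_at(p4,portA)", "truck_at(t1,portA)", "truck_at(t3,portA)"]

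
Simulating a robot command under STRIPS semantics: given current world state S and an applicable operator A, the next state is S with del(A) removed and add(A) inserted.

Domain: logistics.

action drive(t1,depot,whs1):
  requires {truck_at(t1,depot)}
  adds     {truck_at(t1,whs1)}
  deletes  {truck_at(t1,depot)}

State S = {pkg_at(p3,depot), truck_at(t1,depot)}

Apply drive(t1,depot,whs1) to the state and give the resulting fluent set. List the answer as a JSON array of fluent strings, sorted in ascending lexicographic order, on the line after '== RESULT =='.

Progress:
  pre ⊆ S: {truck_at(t1,depot)} ⊆ S  — applicable
  S \ del = {pkg_at(p3,depot)}
  ∪ add   = {pkg_at(p3,depot), truck_at(t1,whs1)}

== RESULT ==
["pkg_at(p3,depot)", "truck_at(t1,whs1)"]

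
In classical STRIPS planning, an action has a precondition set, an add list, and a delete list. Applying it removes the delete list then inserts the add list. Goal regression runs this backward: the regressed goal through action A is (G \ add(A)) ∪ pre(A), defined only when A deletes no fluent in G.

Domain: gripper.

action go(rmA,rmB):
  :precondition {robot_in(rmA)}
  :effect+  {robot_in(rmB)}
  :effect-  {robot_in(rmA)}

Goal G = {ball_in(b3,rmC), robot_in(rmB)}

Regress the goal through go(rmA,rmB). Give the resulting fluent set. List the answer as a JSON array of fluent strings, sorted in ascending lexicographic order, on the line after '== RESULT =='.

Compute (G \ add) ∪ pre:
  G ∩ del = {}  (empty — regression defined)
  G \ add = {ball_in(b3,rmC), robot_in(rmB)} \ {robot_in(rmB)} = {ball_in(b3,rmC)}
  ∪ pre   = {ball_in(b3,rmC)} ∪ {robot_in(rmA)}
          = {ball_in(b3,rmC), robot_in(rmA)}

== RESULT ==
["ball_in(b3,rmC)", "robot_in(rmA)"]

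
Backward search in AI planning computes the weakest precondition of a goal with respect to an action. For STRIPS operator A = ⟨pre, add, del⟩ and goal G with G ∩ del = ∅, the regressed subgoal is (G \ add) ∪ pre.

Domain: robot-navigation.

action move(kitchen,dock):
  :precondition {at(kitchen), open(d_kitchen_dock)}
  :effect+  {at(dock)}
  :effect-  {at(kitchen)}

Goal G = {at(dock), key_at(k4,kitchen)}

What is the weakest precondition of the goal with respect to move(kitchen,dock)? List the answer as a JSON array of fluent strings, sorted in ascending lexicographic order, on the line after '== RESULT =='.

Regress:
  G ∩ del = {}  (empty — regression defined)
  G \ add = {at(dock), key_at(k4,kitchen)} \ {at(dock)} = {key_at(k4,kitchen)}
  ∪ pre   = {key_at(k4,kitchen)} ∪ {at(kitchen), open(d_kitchen_dock)}
          = {at(kitchen), key_at(k4,kitchen), open(d_kitchen_dock)}

== RESULT ==
["at(kitchen)", "key_at(k4,kitchen)", "open(d_kitchen_dock)"]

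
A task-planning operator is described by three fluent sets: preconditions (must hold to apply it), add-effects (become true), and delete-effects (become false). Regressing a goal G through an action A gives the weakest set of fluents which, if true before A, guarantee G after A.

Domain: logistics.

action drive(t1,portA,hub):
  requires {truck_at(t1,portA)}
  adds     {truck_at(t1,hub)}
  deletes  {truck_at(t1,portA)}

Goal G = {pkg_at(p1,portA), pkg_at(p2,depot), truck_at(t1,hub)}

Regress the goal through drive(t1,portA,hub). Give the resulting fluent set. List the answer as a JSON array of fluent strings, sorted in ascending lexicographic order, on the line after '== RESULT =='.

Compute (G \ add) ∪ pre:
  G ∩ del = {}  (empty — regression defined)
  G \ add = {pkg_at(p1,portA), pkg_at(p2,depot), truck_at(t1,hub)} \ {truck_at(t1,hub)} = {pkg_at(p1,portA), pkg_at(p2,depot)}
  ∪ pre   = {pkg_at(p1,portA), pkg_at(p2,depot)} ∪ {truck_at(t1,portA)}
          = {pkg_at(p1,portA), pkg_at(p2,depot), truck_at(t1,portA)}

== RESULT ==
["pkg_at(p1,portA)", "pkg_at(p2,depot)", "truck_at(t1,portA)"]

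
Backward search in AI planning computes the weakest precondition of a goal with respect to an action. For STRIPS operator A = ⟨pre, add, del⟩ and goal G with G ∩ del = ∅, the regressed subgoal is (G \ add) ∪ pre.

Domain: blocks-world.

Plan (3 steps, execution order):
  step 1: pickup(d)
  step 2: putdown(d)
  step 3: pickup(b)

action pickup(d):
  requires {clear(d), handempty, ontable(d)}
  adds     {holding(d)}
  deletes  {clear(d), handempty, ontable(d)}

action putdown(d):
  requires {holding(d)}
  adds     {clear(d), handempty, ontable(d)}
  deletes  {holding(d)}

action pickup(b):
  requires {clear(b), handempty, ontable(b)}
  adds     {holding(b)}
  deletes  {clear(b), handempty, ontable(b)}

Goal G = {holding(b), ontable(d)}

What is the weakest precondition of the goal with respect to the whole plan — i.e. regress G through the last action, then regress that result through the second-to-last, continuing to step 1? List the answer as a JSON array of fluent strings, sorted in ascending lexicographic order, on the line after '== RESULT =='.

Regress step by step:
  through step 3 (pickup(b)): drop {holding(b)}, keep {ontable(d)}, require {clear(b), handempty, ontable(b)}
    → {clear(b), handempty, ontable(b), ontable(d)}
  through step 2 (putdown(d)): drop {handempty, ontable(d)}, keep {clear(b), ontable(b)}, require {holding(d)}
    → {clear(b), holding(d), ontable(b)}
  through step 1 (pickup(d)): drop {holding(d)}, keep {clear(b), ontable(b)}, require {clear(d), handempty, ontable(d)}
    → {clear(b), clear(d), handempty, ontable(b), ontable(d)}

== RESULT ==
["clear(b)", "clear(d)", "handempty", "ontable(b)", "ontable(d)"]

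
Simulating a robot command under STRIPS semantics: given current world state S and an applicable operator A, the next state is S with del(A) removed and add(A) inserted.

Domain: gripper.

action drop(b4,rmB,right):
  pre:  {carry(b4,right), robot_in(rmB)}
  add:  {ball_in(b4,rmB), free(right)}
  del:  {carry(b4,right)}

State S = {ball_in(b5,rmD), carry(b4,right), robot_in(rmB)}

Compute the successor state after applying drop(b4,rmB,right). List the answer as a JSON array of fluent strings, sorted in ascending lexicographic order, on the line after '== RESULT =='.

Progress:
  pre ⊆ S: {carry(b4,right), robot_in(rmB)} ⊆ S  — applicable
  S \ del = {ball_in(b5,rmD), robot_in(rmB)}
  ∪ add   = {ball_in(b4,rmB), ball_in(b5,rmD), free(right), robot_in(rmB)}

== RESULT ==
["ball_in(b4,rmB)", "ball_in(b5,rmD)", "free(right)", "robot_in(rmB)"]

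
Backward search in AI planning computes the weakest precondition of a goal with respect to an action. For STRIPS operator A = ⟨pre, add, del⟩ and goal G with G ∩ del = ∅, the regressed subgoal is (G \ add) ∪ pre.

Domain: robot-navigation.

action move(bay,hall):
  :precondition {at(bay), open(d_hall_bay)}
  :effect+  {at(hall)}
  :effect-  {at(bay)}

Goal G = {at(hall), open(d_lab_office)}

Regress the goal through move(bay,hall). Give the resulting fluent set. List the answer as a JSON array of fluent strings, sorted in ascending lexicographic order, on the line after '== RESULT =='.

Regress:
  G ∩ del = {}  (empty — regression defined)
  G \ add = {at(hall), open(d_lab_office)} \ {at(hall)} = {open(d_lab_office)}
  ∪ pre   = {open(d_lab_office)} ∪ {at(bay), open(d_hall_bay)}
          = {at(bay), open(d_hall_bay), open(d_lab_office)}

== RESULT ==
["at(bay)", "open(d_hall_bay)", "open(d_lab_office)"]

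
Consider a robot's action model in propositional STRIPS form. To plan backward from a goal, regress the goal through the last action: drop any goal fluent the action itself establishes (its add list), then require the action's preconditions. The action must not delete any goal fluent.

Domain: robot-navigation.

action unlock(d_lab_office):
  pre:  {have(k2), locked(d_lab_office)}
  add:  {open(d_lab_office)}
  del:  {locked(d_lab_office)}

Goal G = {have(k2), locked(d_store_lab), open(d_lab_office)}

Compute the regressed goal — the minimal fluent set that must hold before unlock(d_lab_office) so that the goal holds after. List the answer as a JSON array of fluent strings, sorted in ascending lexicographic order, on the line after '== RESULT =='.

Compute (G \ add) ∪ pre:
  G ∩ del = {}  (empty — regression defined)
  G \ add = {have(k2), locked(d_store_lab), open(d_lab_office)} \ {open(d_lab_office)} = {have(k2), locked(d_store_lab)}
  ∪ pre   = {have(k2), locked(d_store_lab)} ∪ {have(k2), locked(d_lab_office)}
          = {have(k2), locked(d_lab_office), locked(d_store_lab)}

== RESULT ==
["have(k2)", "locked(d_lab_office)", "locked(d_store_lab)"]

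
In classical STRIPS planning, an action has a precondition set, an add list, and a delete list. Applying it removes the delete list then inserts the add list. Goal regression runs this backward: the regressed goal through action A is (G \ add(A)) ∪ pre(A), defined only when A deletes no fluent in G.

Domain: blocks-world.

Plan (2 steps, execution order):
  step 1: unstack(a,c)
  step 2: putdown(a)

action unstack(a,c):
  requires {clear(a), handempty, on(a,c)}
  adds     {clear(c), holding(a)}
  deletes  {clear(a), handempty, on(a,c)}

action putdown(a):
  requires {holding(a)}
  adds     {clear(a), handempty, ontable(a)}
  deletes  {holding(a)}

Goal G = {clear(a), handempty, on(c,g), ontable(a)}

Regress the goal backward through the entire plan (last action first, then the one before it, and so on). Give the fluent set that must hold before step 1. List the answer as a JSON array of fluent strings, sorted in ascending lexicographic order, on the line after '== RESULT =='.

Work backward from the goal:
  through step 2 (putdown(a)): drop {clear(a), handempty, ontable(a)}, keep {on(c,g)}, require {holding(a)}
    → {holding(a), on(c,g)}
  through step 1 (unstack(a,c)): drop {holding(a)}, keep {on(c,g)}, require {clear(a), handempty, on(a,c)}
    → {clear(a), handempty, on(a,c), on(c,g)}

== RESULT ==
["clear(a)", "handempty", "on(a,c)", "on(c,g)"]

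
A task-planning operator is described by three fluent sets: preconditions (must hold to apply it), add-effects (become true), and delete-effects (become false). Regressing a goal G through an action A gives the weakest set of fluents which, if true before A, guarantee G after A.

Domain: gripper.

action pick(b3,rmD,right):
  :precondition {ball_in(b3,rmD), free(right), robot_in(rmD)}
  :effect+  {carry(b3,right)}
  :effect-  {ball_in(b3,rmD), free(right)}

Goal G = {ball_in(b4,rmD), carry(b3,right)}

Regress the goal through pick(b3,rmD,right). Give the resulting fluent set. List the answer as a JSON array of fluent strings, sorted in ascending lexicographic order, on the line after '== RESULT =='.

Regress:
  G ∩ del = {}  (empty — regression defined)
  G \ add = {ball_in(b4,rmD), carry(b3,right)} \ {carry(b3,right)} = {ball_in(b4,rmD)}
  ∪ pre   = {ball_in(b4,rmD)} ∪ {ball_in(b3,rmD), free(right), robot_in(rmD)}
          = {ball_in(b3,rmD), ball_in(b4,rmD), free(right), robot_in(rmD)}

== RESULT ==
["ball_in(b3,rmD)", "ball_in(b4,rmD)", "free(right)", "robot_in(rmD)"]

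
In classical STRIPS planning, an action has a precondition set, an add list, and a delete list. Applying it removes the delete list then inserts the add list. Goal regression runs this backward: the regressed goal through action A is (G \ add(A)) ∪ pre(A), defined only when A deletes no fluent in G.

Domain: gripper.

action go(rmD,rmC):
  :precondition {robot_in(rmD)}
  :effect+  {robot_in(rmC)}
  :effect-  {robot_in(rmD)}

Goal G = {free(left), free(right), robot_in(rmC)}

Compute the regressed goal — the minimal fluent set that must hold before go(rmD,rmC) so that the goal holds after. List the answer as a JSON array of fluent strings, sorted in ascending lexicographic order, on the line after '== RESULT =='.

Regress:
  G ∩ del = {}  (empty — regression defined)
  G \ add = {free(left), free(right), robot_in(rmC)} \ {robot_in(rmC)} = {free(left), free(right)}
  ∪ pre   = {free(left), free(right)} ∪ {robot_in(rmD)}
          = {free(left), free(right), robot_in(rmD)}

== RESULT ==
["free(left)", "free(right)", "robot_in(rmD)"]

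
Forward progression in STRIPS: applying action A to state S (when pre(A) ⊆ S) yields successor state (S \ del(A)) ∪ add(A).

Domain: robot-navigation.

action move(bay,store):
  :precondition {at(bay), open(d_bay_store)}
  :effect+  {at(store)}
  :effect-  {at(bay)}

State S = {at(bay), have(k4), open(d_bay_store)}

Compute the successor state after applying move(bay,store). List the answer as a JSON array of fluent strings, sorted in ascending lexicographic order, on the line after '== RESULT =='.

Compute (S \ del) ∪ add:
  pre ⊆ S: {at(bay), open(d_bay_store)} ⊆ S  — applicable
  S \ del = {have(k4), open(d_bay_store)}
  ∪ add   = {at(store), have(k4), open(d_bay_store)}

== RESULT ==
["at(store)", "have(k4)", "open(d_bay_store)"]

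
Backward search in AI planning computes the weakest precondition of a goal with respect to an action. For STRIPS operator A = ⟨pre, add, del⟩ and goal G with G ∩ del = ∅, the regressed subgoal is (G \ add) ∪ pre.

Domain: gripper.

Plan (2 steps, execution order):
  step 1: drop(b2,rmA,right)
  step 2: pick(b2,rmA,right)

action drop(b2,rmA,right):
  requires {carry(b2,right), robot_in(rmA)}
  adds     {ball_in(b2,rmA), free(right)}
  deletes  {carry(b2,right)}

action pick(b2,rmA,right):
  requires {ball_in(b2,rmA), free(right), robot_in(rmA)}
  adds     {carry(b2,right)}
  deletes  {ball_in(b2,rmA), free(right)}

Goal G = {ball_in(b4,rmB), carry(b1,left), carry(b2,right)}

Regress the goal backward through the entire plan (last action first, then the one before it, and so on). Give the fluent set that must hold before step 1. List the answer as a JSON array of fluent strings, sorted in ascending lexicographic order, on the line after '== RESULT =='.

Regress step by step:
  through step 2 (pick(b2,rmA,right)): drop {carry(b2,right)}, keep {ball_in(b4,rmB), carry(b1,left)}, require {ball_in(b2,rmA), free(right), robot_in(rmA)}
    → {ball_in(b2,rmA), ball_in(b4,rmB), carry(b1,left), free(right), robot_in(rmA)}
  through step 1 (drop(b2,rmA,right)): drop {ball_in(b2,rmA), free(right)}, keep {ball_in(b4,rmB), carry(b1,left), robot_in(rmA)}, require {carry(b2,right), robot_in(rmA)}
    → {ball_in(b4,rmB), carry(b1,left), carry(b2,right), robot_in(rmA)}

== RESULT ==
["ball_in(b4,rmB)", "carry(b1,left)", "carry(b2,right)", "robot_in(rmA)"]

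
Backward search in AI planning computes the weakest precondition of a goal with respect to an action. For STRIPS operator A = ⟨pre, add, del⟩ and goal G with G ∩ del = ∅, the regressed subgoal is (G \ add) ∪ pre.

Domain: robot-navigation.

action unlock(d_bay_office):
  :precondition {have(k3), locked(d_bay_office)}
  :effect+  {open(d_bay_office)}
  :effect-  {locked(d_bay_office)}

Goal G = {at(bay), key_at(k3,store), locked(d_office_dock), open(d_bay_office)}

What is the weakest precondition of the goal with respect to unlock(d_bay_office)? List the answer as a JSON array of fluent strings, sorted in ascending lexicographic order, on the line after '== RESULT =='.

Compute (G \ add) ∪ pre:
  G ∩ del = {}  (empty — regression defined)
  G \ add = {at(bay), key_at(k3,store), locked(d_office_dock), open(d_bay_office)} \ {open(d_bay_office)} = {at(bay), key_at(k3,store), locked(d_office_dock)}
  ∪ pre   = {at(bay), key_at(k3,store), locked(d_office_dock)} ∪ {have(k3), locked(d_bay_office)}
          = {at(bay), have(k3), key_at(k3,store), locked(d_bay_office), locked(d_office_dock)}

== RESULT ==
["at(bay)", "have(k3)", "key_at(k3,store)", "locked(d_bay_office)", "locked(d_office_dock)"]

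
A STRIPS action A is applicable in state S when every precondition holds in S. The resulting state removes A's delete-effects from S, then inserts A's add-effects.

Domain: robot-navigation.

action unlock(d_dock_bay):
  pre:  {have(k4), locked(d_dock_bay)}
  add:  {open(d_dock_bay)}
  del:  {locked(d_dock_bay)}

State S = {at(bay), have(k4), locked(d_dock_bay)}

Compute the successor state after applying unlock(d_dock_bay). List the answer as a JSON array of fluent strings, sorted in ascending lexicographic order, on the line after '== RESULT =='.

Progress:
  pre ⊆ S: {have(k4), locked(d_dock_bay)} ⊆ S  — applicable
  S \ del = {at(bay), have(k4)}
  ∪ add   = {at(bay), have(k4), open(d_dock_bay)}

== RESULT ==
["at(bay)", "have(k4)", "open(d_dock_bay)"]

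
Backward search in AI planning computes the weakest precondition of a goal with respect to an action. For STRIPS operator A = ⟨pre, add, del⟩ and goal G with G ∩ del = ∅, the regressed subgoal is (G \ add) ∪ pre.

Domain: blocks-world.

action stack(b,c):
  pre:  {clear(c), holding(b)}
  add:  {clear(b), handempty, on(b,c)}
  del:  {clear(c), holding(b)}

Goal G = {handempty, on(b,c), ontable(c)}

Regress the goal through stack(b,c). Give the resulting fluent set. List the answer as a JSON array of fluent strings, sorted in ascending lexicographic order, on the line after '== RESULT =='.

Compute (G \ add) ∪ pre:
  G ∩ del = {}  (empty — regression defined)
  G \ add = {handempty, on(b,c), ontable(c)} \ {clear(b), handempty, on(b,c)} = {ontable(c)}
  ∪ pre   = {ontable(c)} ∪ {clear(c), holding(b)}
          = {clear(c), holding(b), ontable(c)}

== RESULT ==
["clear(c)", "holding(b)", "ontable(c)"]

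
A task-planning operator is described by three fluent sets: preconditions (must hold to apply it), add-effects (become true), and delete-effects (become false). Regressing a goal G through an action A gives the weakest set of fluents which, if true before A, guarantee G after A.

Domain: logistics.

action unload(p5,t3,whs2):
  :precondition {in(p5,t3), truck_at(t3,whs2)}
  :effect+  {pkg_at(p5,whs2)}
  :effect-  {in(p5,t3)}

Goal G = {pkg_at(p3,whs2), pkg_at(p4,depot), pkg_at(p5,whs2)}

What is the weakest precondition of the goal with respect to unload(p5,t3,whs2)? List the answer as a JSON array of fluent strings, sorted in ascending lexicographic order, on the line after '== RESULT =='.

Regress:
  G ∩ del = {}  (empty — regression defined)
  G \ add = {pkg_at(p3,whs2), pkg_at(p4,depot), pkg_at(p5,whs2)} \ {pkg_at(p5,whs2)} = {pkg_at(p3,whs2), pkg_at(p4,depot)}
  ∪ pre   = {pkg_at(p3,whs2), pkg_at(p4,depot)} ∪ {in(p5,t3), truck_at(t3,whs2)}
          = {in(p5,t3), pkg_at(p3,whs2), pkg_at(p4,depot), truck_at(t3,whs2)}

== RESULT ==
["in(p5,t3)", "pkg_at(p3,whs2)", "pkg_at(p4,depot)", "truck_at(t3,whs2)"]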